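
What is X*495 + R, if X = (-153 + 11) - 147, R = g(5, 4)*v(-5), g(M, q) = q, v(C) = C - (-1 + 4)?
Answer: -143087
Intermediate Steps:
v(C) = -3 + C (v(C) = C - 1*3 = C - 3 = -3 + C)
R = -32 (R = 4*(-3 - 5) = 4*(-8) = -32)
X = -289 (X = -142 - 147 = -289)
X*495 + R = -289*495 - 32 = -143055 - 32 = -143087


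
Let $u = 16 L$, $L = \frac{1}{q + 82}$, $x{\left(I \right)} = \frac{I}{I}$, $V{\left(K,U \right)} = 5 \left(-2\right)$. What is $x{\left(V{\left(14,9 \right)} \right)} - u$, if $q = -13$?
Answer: $\frac{53}{69} \approx 0.76812$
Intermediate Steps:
$V{\left(K,U \right)} = -10$
$x{\left(I \right)} = 1$
$L = \frac{1}{69}$ ($L = \frac{1}{-13 + 82} = \frac{1}{69} \approx 0.014493$)
$u = \frac{16}{69}$ ($u = 16 \cdot \frac{1}{69} = \frac{16}{69} \approx 0.23188$)
$x{\left(V{\left(14,9 \right)} \right)} - u = 1 - \frac{16}{69} = \frac{53}{69}$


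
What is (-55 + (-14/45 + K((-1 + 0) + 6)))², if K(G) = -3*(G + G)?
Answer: 14737921/2025 ≈ 7278.0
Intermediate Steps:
K(G) = -6*G
(-55 + (-14/45 + K((-1 + 0) + 6)))² = (-55 + (-14/45 - 6*((-1 + 0) + 6)))² = (-55 + (-14*1/45 - 6*(-1 + 6)))² = (-55 + (-14/45 - 6*5))² = (-55 + (-14/45 - 30))² = (-55 - 1364/45)² = (-3839/45)² = 14737921/2025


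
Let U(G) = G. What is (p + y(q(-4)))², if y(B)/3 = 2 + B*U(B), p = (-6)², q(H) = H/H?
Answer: 2025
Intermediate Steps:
q(H) = 1
p = 36
y(B) = 6 + 3*B² (y(B) = 3*(2 + B*B) = 3*(2 + B²) = 6 + 3*B²)
(p + y(q(-4)))² = (36 + (6 + 3*1²))² = (36 + (6 + 3*1))² = (36 + (6 + 3))² = (36 + 9)² = 45² = 2025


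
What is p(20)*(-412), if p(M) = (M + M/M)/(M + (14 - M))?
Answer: -618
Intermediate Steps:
p(M) = 1/14 + M/14 (p(M) = (M + 1)/14 = (1 + M)*(1/14) = 1/14 + M/14)
p(20)*(-412) = (1/14 + (1/14)*20)*(-412) = (1/14 + 10/7)*(-412) = (3/2)*(-412) = -618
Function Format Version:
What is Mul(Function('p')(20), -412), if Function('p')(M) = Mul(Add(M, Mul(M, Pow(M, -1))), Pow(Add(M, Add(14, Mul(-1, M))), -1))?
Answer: -618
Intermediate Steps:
Function('p')(M) = Add(Rational(1, 14), Mul(Rational(1, 14), M)) (Function('p')(M) = Mul(Add(M, 1), Pow(14, -1)) = Mul(Add(1, M), Rational(1, 14)) = Add(Rational(1, 14), Mul(Rational(1, 14), M)))
Mul(Function('p')(20), -412) = Mul(Add(Rational(1, 14), Mul(Rational(1, 14), 20)), -412) = Mul(Add(Rational(1, 14), Rational(10, 7)), -412) = Mul(Rational(3, 2), -412) = -618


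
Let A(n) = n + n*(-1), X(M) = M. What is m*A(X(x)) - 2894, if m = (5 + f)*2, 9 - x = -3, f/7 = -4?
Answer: -2894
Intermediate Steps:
f = -28 (f = 7*(-4) = -28)
x = 12 (x = 9 - 1*(-3) = 9 + 3 = 12)
A(n) = 0 (A(n) = n - n = 0)
m = -46 (m = (5 - 28)*2 = -23*2 = -46)
m*A(X(x)) - 2894 = -46*0 - 2894 = 0 - 2894 = -2894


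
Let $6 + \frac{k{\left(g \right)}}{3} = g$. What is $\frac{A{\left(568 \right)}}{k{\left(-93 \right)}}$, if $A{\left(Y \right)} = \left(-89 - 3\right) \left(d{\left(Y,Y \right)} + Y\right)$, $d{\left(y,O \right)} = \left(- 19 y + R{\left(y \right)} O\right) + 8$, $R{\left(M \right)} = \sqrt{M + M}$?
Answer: $- \frac{939872}{297} + \frac{209024 \sqrt{71}}{297} \approx 2765.6$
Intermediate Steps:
$k{\left(g \right)} = -18 + 3 g$
$R{\left(M \right)} = \sqrt{2} \sqrt{M}$ ($R{\left(M \right)} = \sqrt{2 M} = \sqrt{2} \sqrt{M}$)
$d{\left(y,O \right)} = 8 - 19 y + O \sqrt{2} \sqrt{y}$ ($d{\left(y,O \right)} = \left(- 19 y + \sqrt{2} \sqrt{y} O\right) + 8 = \left(- 19 y + O \sqrt{2} \sqrt{y}\right) + 8 = 8 - 19 y + O \sqrt{2} \sqrt{y}$)
$A{\left(Y \right)} = -736 + 1656 Y - 92 \sqrt{2} Y^{\frac{3}{2}}$ ($A{\left(Y \right)} = \left(-89 - 3\right) \left(\left(8 - 19 Y + Y \sqrt{2} \sqrt{Y}\right) + Y\right) = - 92 \left(\left(8 - 19 Y + \sqrt{2} Y^{\frac{3}{2}}\right) + Y\right) = - 92 \left(8 - 18 Y + \sqrt{2} Y^{\frac{3}{2}}\right) = -736 + 1656 Y - 92 \sqrt{2} Y^{\frac{3}{2}}$)
$\frac{A{\left(568 \right)}}{k{\left(-93 \right)}} = \frac{-736 + 1656 \cdot 568 - 92 \sqrt{2} \cdot 568^{\frac{3}{2}}}{-18 + 3 \left(-93\right)} = \frac{-736 + 940608 - 92 \sqrt{2} \cdot 1136 \sqrt{142}}{-18 - 279} = \frac{-736 + 940608 - 209024 \sqrt{71}}{-297} = \left(939872 - 209024 \sqrt{71}\right) \left(- \frac{1}{297}\right) = - \frac{939872}{297} + \frac{209024 \sqrt{71}}{297}$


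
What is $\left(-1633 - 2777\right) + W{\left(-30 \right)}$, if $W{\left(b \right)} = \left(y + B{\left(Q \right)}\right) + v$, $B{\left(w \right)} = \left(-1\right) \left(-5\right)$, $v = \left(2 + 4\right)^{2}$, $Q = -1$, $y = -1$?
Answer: $-4370$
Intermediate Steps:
$v = 36$ ($v = 6^{2} = 36$)
$B{\left(w \right)} = 5$
$W{\left(b \right)} = 40$ ($W{\left(b \right)} = \left(-1 + 5\right) + 36 = 4 + 36 = 40$)
$\left(-1633 - 2777\right) + W{\left(-30 \right)} = \left(-1633 - 2777\right) + 40 = -4410 + 40 = -4370$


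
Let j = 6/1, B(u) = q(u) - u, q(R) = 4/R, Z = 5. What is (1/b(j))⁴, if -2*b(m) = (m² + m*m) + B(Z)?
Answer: 10000/13206836241 ≈ 7.5718e-7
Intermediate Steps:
B(u) = -u + 4/u (B(u) = 4/u - u = -u + 4/u)
j = 6 (j = 6*1 = 6)
b(m) = 21/10 - m² (b(m) = -((m² + m*m) + (-1*5 + 4/5))/2 = -((m² + m²) + (-5 + 4*(⅕)))/2 = -(2*m² + (-5 + ⅘))/2 = -(2*m² - 21/5)/2 = -(-21/5 + 2*m²)/2 = 21/10 - m²)
(1/b(j))⁴ = (1/(21/10 - 1*6²))⁴ = (1/(21/10 - 1*36))⁴ = (1/(21/10 - 36))⁴ = (1/(-339/10))⁴ = (-10/339)⁴ = 10000/13206836241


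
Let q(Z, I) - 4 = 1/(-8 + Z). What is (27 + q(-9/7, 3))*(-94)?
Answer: -188752/65 ≈ -2903.9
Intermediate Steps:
q(Z, I) = 4 + 1/(-8 + Z)
(27 + q(-9/7, 3))*(-94) = (27 + (-31 + 4*(-9/7))/(-8 - 9/7))*(-94) = (27 + (-31 - 36/7)/(-65/7))*(-94) = (27 - 7/65*(-253/7))*(-94) = (27 + 253/65)*(-94) = (2008/65)*(-94) = -188752/65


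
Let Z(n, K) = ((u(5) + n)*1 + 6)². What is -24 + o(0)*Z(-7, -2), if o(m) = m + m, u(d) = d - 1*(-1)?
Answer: -24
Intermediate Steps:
u(d) = 1 + d (u(d) = d + 1 = 1 + d)
o(m) = 2*m
Z(n, K) = (12 + n)² (Z(n, K) = (((1 + 5) + n)*1 + 6)² = ((6 + n)*1 + 6)² = ((6 + n) + 6)² = (12 + n)²)
-24 + o(0)*Z(-7, -2) = -24 + (2*0)*(12 - 7)² = -24 + 0*5² = -24 + 0*25 = -24 + 0 = -24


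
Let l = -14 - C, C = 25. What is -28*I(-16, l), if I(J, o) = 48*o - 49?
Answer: 53788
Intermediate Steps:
l = -39 (l = -14 - 1*25 = -14 - 25 = -39)
I(J, o) = -49 + 48*o
-28*I(-16, l) = -28*(-49 + 48*(-39)) = -28*(-49 - 1872) = -28*(-1921) = 53788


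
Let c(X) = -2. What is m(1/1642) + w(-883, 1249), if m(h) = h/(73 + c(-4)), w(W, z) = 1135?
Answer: 132320571/116582 ≈ 1135.0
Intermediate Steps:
m(h) = h/71 (m(h) = h/(73 - 2) = h/71)
m(1/1642) + w(-883, 1249) = (1/71)/1642 + 1135 = (1/71)*(1/1642) + 1135 = 1/116582 + 1135 = 132320571/116582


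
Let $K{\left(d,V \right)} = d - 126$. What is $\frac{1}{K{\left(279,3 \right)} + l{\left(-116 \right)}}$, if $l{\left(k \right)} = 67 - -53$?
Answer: $\frac{1}{273} \approx 0.003663$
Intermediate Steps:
$K{\left(d,V \right)} = -126 + d$
$l{\left(k \right)} = 120$ ($l{\left(k \right)} = 67 + 53 = 120$)
$\frac{1}{K{\left(279,3 \right)} + l{\left(-116 \right)}} = \frac{1}{\left(-126 + 279\right) + 120} = \frac{1}{153 + 120} = \frac{1}{273}$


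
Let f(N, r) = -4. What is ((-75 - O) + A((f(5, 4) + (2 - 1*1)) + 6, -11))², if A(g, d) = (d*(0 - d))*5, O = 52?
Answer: 535824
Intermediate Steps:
A(g, d) = -5*d² (A(g, d) = (d*(-d))*5 = -d²*5 = -5*d²)
((-75 - O) + A((f(5, 4) + (2 - 1*1)) + 6, -11))² = ((-75 - 1*52) - 5*(-11)²)² = ((-75 - 52) - 5*121)² = (-127 - 605)² = (-732)² = 535824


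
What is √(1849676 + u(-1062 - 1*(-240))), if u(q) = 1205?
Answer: √1850881 ≈ 1360.5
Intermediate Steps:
√(1849676 + u(-1062 - 1*(-240))) = √(1849676 + 1205) = √1850881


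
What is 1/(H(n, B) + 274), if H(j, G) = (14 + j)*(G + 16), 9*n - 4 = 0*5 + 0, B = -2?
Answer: 9/4286 ≈ 0.0020999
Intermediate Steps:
n = 4/9 (n = 4/9 + (0*5 + 0)/9 = 4/9 + (0 + 0)/9 = 4/9 + (1/9)*0 = 4/9 + 0 = 4/9 ≈ 0.44444)
H(j, G) = (14 + j)*(16 + G)
1/(H(n, B) + 274) = 1/((224 + 14*(-2) + 16*(4/9) - 2*4/9) + 274) = 1/((224 - 28 + 64/9 - 8/9) + 274) = 1/(1820/9 + 274) = 1/(4286/9) = 9/4286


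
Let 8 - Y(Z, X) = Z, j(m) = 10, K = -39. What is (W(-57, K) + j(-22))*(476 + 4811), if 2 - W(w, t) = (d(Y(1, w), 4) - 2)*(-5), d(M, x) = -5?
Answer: -121601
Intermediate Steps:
Y(Z, X) = 8 - Z
W(w, t) = -33 (W(w, t) = 2 - (-5 - 2)*(-5) = 2 - (-7)*(-5) = 2 - 1*35 = 2 - 35 = -33)
(W(-57, K) + j(-22))*(476 + 4811) = (-33 + 10)*(476 + 4811) = -23*5287 = -121601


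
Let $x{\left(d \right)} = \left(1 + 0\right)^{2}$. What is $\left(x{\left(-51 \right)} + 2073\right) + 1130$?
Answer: $3204$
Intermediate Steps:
$x{\left(d \right)} = 1$ ($x{\left(d \right)} = 1^{2} = 1$)
$\left(x{\left(-51 \right)} + 2073\right) + 1130 = \left(1 + 2073\right) + 1130 = 2074 + 1130 = 3204$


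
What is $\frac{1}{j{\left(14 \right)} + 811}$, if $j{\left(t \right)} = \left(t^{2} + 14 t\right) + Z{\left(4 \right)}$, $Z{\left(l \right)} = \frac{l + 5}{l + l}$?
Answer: $\frac{8}{9633} \approx 0.00083048$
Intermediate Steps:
$Z{\left(l \right)} = \frac{5 + l}{2 l}$
$j{\left(t \right)} = \frac{9}{8} + t^{2} + 14 t$ ($j{\left(t \right)} = \left(t^{2} + 14 t\right) + \frac{5 + 4}{2 \cdot 4} = \left(t^{2} + 14 t\right) + \frac{1}{2} \cdot \frac{1}{4} \cdot 9 = \left(t^{2} + 14 t\right) + \frac{9}{8} = \frac{9}{8} + t^{2} + 14 t$)
$\frac{1}{j{\left(14 \right)} + 811} = \frac{1}{\left(\frac{9}{8} + 14^{2} + 14 \cdot 14\right) + 811} = \frac{1}{\left(\frac{9}{8} + 196 + 196\right) + 811} = \frac{1}{\frac{3145}{8} + 811} = \frac{1}{\frac{9633}{8}} = \frac{8}{9633}$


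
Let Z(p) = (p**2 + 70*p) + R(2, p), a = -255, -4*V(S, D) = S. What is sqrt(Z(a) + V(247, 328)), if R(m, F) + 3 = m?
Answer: sqrt(188449)/2 ≈ 217.05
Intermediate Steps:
R(m, F) = -3 + m
V(S, D) = -S/4
Z(p) = -1 + p**2 + 70*p (Z(p) = (p**2 + 70*p) + (-3 + 2) = (p**2 + 70*p) - 1 = -1 + p**2 + 70*p)
sqrt(Z(a) + V(247, 328)) = sqrt((-1 + (-255)**2 + 70*(-255)) - 1/4*247) = sqrt((-1 + 65025 - 17850) - 247/4) = sqrt(47174 - 247/4) = sqrt(188449/4) = sqrt(188449)/2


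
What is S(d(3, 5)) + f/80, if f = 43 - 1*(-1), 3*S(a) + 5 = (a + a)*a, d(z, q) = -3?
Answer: 293/60 ≈ 4.8833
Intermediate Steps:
S(a) = -5/3 + 2*a²/3 (S(a) = -5/3 + ((a + a)*a)/3 = -5/3 + ((2*a)*a)/3 = -5/3 + (2*a²)/3 = -5/3 + 2*a²/3)
f = 44 (f = 43 + 1 = 44)
S(d(3, 5)) + f/80 = (-5/3 + (⅔)*(-3)²) + 44/80 = (-5/3 + (⅔)*9) + 44*(1/80) = (-5/3 + 6) + 11/20 = 13/3 + 11/20 = 293/60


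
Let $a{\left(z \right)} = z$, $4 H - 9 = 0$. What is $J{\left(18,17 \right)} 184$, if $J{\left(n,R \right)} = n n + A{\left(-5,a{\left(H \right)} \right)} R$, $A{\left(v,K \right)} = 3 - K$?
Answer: $61962$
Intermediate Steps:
$H = \frac{9}{4}$ ($H = \frac{9}{4} + \frac{1}{4} \cdot 0 = \frac{9}{4} + 0 = \frac{9}{4} \approx 2.25$)
$J{\left(n,R \right)} = n^{2} + \frac{3 R}{4}$ ($J{\left(n,R \right)} = n n + \left(3 - \frac{9}{4}\right) R = n^{2} + \left(3 - \frac{9}{4}\right) R = n^{2} + \frac{3 R}{4}$)
$J{\left(18,17 \right)} 184 = \left(18^{2} + \frac{3}{4} \cdot 17\right) 184 = \left(324 + \frac{51}{4}\right) 184 = \frac{1347}{4} \cdot 184 = 61962$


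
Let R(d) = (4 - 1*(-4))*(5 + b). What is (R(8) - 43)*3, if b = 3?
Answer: 63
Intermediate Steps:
R(d) = 64 (R(d) = (4 - 1*(-4))*(5 + 3) = (4 + 4)*8 = 8*8 = 64)
(R(8) - 43)*3 = (64 - 43)*3 = 21*3 = 63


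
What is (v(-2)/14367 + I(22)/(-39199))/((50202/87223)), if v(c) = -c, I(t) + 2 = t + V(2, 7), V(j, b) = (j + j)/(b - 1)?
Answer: -1058887220/1570686800037 ≈ -0.00067416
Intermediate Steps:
V(j, b) = 2*j/(-1 + b) (V(j, b) = (2*j)/(-1 + b) = 2*j/(-1 + b))
I(t) = -4/3 + t (I(t) = -2 + (t + 2*2/(-1 + 7)) = -2 + (t + 2*2/6) = -2 + (t + 2*2*(⅙)) = -2 + (t + ⅔) = -2 + (⅔ + t) = -4/3 + t)
(v(-2)/14367 + I(22)/(-39199))/((50202/87223)) = (-1*(-2)/14367 + (-4/3 + 22)/(-39199))/((50202/87223)) = (2*(1/14367) + (62/3)*(-1/39199))/((50202*(1/87223))) = (2/14367 - 62/117597)/(50202/87223) = -72840/187724011*87223/50202 = -1058887220/1570686800037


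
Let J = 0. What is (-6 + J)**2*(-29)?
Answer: -1044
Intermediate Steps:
(-6 + J)**2*(-29) = (-6 + 0)**2*(-29) = (-6)**2*(-29) = 36*(-29) = -1044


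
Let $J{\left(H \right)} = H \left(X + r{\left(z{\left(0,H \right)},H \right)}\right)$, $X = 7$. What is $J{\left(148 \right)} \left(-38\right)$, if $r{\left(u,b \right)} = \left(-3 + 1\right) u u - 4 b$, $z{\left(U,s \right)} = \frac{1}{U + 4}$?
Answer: $3290743$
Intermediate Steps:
$z{\left(U,s \right)} = \frac{1}{4 + U}$
$r{\left(u,b \right)} = - 4 b - 2 u^{2}$ ($r{\left(u,b \right)} = - 2 u u - 4 b = - 2 u^{2} - 4 b = - 4 b - 2 u^{2}$)
$J{\left(H \right)} = H \left(\frac{55}{8} - 4 H\right)$ ($J{\left(H \right)} = H \left(7 - \left(\frac{2}{\left(4 + 0\right)^{2}} + 4 H\right)\right) = H \left(7 - \left(\frac{1}{8} + 4 H\right)\right) = H \left(\frac{55}{8} - 4 H\right)$)
$J{\left(148 \right)} \left(-38\right) = \frac{1}{8} \cdot 148 \left(55 - 4736\right) \left(-38\right) = \frac{1}{8} \cdot 148 \left(-4681\right) \left(-38\right) = \left(- \frac{173197}{2}\right) \left(-38\right) = 3290743$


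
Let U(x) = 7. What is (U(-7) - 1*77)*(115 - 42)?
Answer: -5110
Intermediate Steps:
(U(-7) - 1*77)*(115 - 42) = (7 - 1*77)*(115 - 42) = (7 - 77)*73 = -70*73 = -5110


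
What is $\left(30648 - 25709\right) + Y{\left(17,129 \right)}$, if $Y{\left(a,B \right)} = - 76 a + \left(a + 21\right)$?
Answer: $3685$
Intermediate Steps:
$Y{\left(a,B \right)} = 21 - 75 a$ ($Y{\left(a,B \right)} = - 76 a + \left(21 + a\right) = 21 - 75 a$)
$\left(30648 - 25709\right) + Y{\left(17,129 \right)} = \left(30648 - 25709\right) + \left(21 - 1275\right) = 4939 + \left(21 - 1275\right) = 4939 - 1254 = 3685$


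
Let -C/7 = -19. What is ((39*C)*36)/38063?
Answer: 186732/38063 ≈ 4.9059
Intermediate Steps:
C = 133 (C = -7*(-19) = 133)
((39*C)*36)/38063 = ((39*133)*36)/38063 = (5187*36)*(1/38063) = 186732*(1/38063) = 186732/38063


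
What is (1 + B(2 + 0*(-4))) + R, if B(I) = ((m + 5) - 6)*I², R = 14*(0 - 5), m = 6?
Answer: -49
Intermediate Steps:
R = -70 (R = 14*(-5) = -70)
B(I) = 5*I² (B(I) = ((6 + 5) - 6)*I² = (11 - 6)*I² = 5*I²)
(1 + B(2 + 0*(-4))) + R = (1 + 5*(2 + 0*(-4))²) - 70 = (1 + 5*(2 + 0)²) - 70 = (1 + 5*2²) - 70 = (1 + 5*4) - 70 = (1 + 20) - 70 = 21 - 70 = -49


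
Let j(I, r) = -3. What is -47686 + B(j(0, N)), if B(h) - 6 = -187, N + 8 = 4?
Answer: -47867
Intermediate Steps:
N = -4 (N = -8 + 4 = -4)
B(h) = -181 (B(h) = 6 - 187 = -181)
-47686 + B(j(0, N)) = -47686 - 181 = -47867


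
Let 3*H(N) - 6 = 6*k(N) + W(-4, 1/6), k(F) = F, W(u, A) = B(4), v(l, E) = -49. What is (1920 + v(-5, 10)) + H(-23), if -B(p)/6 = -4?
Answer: 1835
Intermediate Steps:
B(p) = 24 (B(p) = -6*(-4) = 24)
W(u, A) = 24
H(N) = 10 + 2*N (H(N) = 2 + (6*N + 24)/3 = 2 + (24 + 6*N)/3 = 2 + (8 + 2*N) = 10 + 2*N)
(1920 + v(-5, 10)) + H(-23) = (1920 - 49) + (10 + 2*(-23)) = 1871 + (10 - 46) = 1871 - 36 = 1835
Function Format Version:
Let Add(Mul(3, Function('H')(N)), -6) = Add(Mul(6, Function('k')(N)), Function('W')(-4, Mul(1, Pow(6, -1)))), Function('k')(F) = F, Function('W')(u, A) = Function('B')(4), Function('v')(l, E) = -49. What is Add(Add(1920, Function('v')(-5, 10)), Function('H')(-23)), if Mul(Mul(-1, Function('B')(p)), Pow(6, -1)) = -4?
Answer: 1835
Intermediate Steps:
Function('B')(p) = 24 (Function('B')(p) = Mul(-6, -4) = 24)
Function('W')(u, A) = 24
Function('H')(N) = Add(10, Mul(2, N)) (Function('H')(N) = Add(2, Mul(Rational(1, 3), Add(Mul(6, N), 24))) = Add(2, Mul(Rational(1, 3), Add(24, Mul(6, N)))) = Add(2, Add(8, Mul(2, N))) = Add(10, Mul(2, N)))
Add(Add(1920, Function('v')(-5, 10)), Function('H')(-23)) = Add(Add(1920, -49), Add(10, Mul(2, -23))) = Add(1871, Add(10, -46)) = Add(1871, -36) = 1835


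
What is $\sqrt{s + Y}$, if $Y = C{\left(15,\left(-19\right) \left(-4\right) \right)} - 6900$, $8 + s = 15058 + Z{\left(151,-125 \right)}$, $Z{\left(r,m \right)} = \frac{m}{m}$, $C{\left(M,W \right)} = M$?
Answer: $\sqrt{8166} \approx 90.366$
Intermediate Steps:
$Z{\left(r,m \right)} = 1$
$s = 15051$ ($s = -8 + \left(15058 + 1\right) = -8 + 15059 = 15051$)
$Y = -6885$ ($Y = 15 - 6900 = -6885$)
$\sqrt{s + Y} = \sqrt{15051 - 6885} = \sqrt{8166}$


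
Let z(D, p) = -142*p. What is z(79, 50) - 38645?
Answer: -45745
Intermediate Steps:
z(79, 50) - 38645 = -142*50 - 38645 = -7100 - 38645 = -45745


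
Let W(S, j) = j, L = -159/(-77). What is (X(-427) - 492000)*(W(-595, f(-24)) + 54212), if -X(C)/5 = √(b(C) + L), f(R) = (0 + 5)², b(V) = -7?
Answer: -26684604000 - 542370*I*√7315/77 ≈ -2.6685e+10 - 6.0244e+5*I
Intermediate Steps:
f(R) = 25 (f(R) = 5² = 25)
L = 159/77 (L = -159*(-1/77) = 159/77 ≈ 2.0649)
X(C) = -10*I*√7315/77 (X(C) = -5*√(-7 + 159/77) = -10*I*√7315/77)
(X(-427) - 492000)*(W(-595, f(-24)) + 54212) = (-10*I*√7315/77 - 492000)*(25 + 54212) = (-492000 - 10*I*√7315/77)*54237 = -26684604000 - 542370*I*√7315/77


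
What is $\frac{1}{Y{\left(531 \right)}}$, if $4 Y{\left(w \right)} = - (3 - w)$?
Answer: $\frac{1}{132} \approx 0.0075758$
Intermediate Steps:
$Y{\left(w \right)} = - \frac{3}{4} + \frac{w}{4}$ ($Y{\left(w \right)} = \frac{\left(-1\right) \left(3 - w\right)}{4} = \frac{-3 + w}{4} = - \frac{3}{4} + \frac{w}{4}$)
$\frac{1}{Y{\left(531 \right)}} = \frac{1}{- \frac{3}{4} + \frac{1}{4} \cdot 531} = \frac{1}{- \frac{3}{4} + \frac{531}{4}} = \frac{1}{132}$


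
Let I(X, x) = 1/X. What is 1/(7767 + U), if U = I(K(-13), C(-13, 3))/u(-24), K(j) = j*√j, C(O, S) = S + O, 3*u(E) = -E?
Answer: 1092102336/8482358843713 - 104*I*√13/8482358843713 ≈ 0.00012875 - 4.4207e-11*I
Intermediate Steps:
u(E) = -E/3 (u(E) = (-E)/3 = -E/3)
C(O, S) = O + S
K(j) = j^(3/2)
U = I*√13/1352 (U = 1/(((-13)^(3/2))*((-⅓*(-24)))) = 1/(-13*I*√13*8) = (I*√13/169)*(⅛) = I*√13/1352 ≈ 0.0026668*I)
1/(7767 + U) = 1/(7767 + I*√13/1352)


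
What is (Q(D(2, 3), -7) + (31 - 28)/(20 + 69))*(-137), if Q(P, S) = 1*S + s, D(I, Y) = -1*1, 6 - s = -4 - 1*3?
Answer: -73569/89 ≈ -826.62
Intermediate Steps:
s = 13 (s = 6 - (-4 - 1*3) = 6 - (-4 - 3) = 6 - 1*(-7) = 6 + 7 = 13)
D(I, Y) = -1
Q(P, S) = 13 + S (Q(P, S) = 1*S + 13 = S + 13 = 13 + S)
(Q(D(2, 3), -7) + (31 - 28)/(20 + 69))*(-137) = ((13 - 7) + (31 - 28)/(20 + 69))*(-137) = (6 + 3/89)*(-137) = (537/89)*(-137) = -73569/89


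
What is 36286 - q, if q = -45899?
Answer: 82185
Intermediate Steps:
36286 - q = 36286 - 1*(-45899) = 36286 + 45899 = 82185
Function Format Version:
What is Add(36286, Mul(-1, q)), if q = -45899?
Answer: 82185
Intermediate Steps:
Add(36286, Mul(-1, q)) = Add(36286, Mul(-1, -45899)) = Add(36286, 45899) = 82185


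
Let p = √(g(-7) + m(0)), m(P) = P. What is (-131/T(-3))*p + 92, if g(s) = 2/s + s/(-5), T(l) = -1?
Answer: 92 + 131*√1365/35 ≈ 230.28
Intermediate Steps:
g(s) = 2/s - s/5 (g(s) = 2/s + s*(-⅕) = 2/s - s/5)
p = √1365/35 (p = √((2/(-7) - ⅕*(-7)) + 0) = √((2*(-⅐) + 7/5) + 0) = √((-2/7 + 7/5) + 0) = √(39/35 + 0) = √(39/35) = √1365/35 ≈ 1.0556)
(-131/T(-3))*p + 92 = (-131/(-1))*(√1365/35) + 92 = (-131*(-1))*(√1365/35) + 92 = 131*(√1365/35) + 92 = 131*√1365/35 + 92 = 92 + 131*√1365/35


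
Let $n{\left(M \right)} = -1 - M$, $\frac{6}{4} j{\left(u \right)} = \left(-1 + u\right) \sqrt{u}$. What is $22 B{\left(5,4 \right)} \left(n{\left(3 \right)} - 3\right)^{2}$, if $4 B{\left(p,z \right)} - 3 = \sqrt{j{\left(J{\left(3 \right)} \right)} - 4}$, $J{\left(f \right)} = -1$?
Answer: $\frac{1617}{2} + \frac{539 \sqrt{-9 - 3 i}}{3} \approx 897.14 - 546.24 i$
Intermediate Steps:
$j{\left(u \right)} = \frac{2 \sqrt{u} \left(-1 + u\right)}{3}$ ($j{\left(u \right)} = \frac{2 \left(-1 + u\right) \sqrt{u}}{3} = \frac{2 \sqrt{u} \left(-1 + u\right)}{3}$)
$B{\left(p,z \right)} = \frac{3}{4} + \frac{\sqrt{-4 - \frac{4 i}{3}}}{4}$ ($B{\left(p,z \right)} = \frac{3}{4} + \frac{\sqrt{\frac{2 \sqrt{-1} \left(-1 - 1\right)}{3} - 4}}{4} = \frac{3}{4} + \frac{\sqrt{\frac{2}{3} i \left(-2\right) - 4}}{4} = \frac{3}{4} + \frac{\sqrt{- \frac{4 i}{3} - 4}}{4} = \frac{3}{4} + \frac{\sqrt{-4 - \frac{4 i}{3}}}{4}$)
$22 B{\left(5,4 \right)} \left(n{\left(3 \right)} - 3\right)^{2} = 22 \left(\frac{3}{4} + \frac{\sqrt{-9 - 3 i}}{6}\right) \left(\left(-1 - 3\right) - 3\right)^{2} = \left(\frac{33}{2} + \frac{11 \sqrt{-9 - 3 i}}{3}\right) \left(\left(-1 - 3\right) - 3\right)^{2} = \left(\frac{33}{2} + \frac{11 \sqrt{-9 - 3 i}}{3}\right) \left(-4 - 3\right)^{2} = \left(\frac{33}{2} + \frac{11 \sqrt{-9 - 3 i}}{3}\right) \left(-7\right)^{2} = \left(\frac{33}{2} + \frac{11 \sqrt{-9 - 3 i}}{3}\right) 49 = \frac{1617}{2} + \frac{539 \sqrt{-9 - 3 i}}{3}$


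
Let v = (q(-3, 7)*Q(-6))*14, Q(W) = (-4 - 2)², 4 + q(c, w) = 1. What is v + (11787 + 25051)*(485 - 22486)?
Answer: -810474350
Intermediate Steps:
q(c, w) = -3 (q(c, w) = -4 + 1 = -3)
Q(W) = 36 (Q(W) = (-6)² = 36)
v = -1512 (v = -3*36*14 = -108*14 = -1512)
v + (11787 + 25051)*(485 - 22486) = -1512 + (11787 + 25051)*(485 - 22486) = -1512 + 36838*(-22001) = -1512 - 810472838 = -810474350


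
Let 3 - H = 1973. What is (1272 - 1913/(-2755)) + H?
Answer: -1921077/2755 ≈ -697.31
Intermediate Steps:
H = -1970 (H = 3 - 1*1973 = 3 - 1973 = -1970)
(1272 - 1913/(-2755)) + H = (1272 - 1913/(-2755)) - 1970 = (1272 - 1913*(-1/2755)) - 1970 = (1272 + 1913/2755) - 1970 = 3506273/2755 - 1970 = -1921077/2755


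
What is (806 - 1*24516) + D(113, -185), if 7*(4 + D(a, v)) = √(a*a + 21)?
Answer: -23714 + √12790/7 ≈ -23698.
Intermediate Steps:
D(a, v) = -4 + √(21 + a²)/7 (D(a, v) = -4 + √(a*a + 21)/7 = -4 + √(a² + 21)/7 = -4 + √(21 + a²)/7)
(806 - 1*24516) + D(113, -185) = (806 - 1*24516) + (-4 + √(21 + 113²)/7) = (806 - 24516) + (-4 + √(21 + 12769)/7) = -23710 + (-4 + √12790/7) = -23714 + √12790/7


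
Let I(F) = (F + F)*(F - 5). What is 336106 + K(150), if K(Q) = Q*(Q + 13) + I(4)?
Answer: 360548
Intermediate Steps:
I(F) = 2*F*(-5 + F) (I(F) = (2*F)*(-5 + F) = 2*F*(-5 + F))
K(Q) = -8 + Q*(13 + Q) (K(Q) = Q*(Q + 13) + 2*4*(-5 + 4) = Q*(13 + Q) + 2*4*(-1) = Q*(13 + Q) - 8 = -8 + Q*(13 + Q))
336106 + K(150) = 336106 + (-8 + 150² + 13*150) = 336106 + (-8 + 22500 + 1950) = 336106 + 24442 = 360548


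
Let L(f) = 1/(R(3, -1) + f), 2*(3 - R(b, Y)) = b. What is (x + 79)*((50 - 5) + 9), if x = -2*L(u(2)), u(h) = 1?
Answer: 21114/5 ≈ 4222.8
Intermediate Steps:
R(b, Y) = 3 - b/2
L(f) = 1/(3/2 + f) (L(f) = 1/((3 - ½*3) + f) = 1/((3 - 3/2) + f) = 1/(3/2 + f))
x = -⅘ (x = -4/(3 + 2*1) = -4/(3 + 2) = -4/5 = -2*⅖ = -⅘ ≈ -0.80000)
(x + 79)*((50 - 5) + 9) = (-⅘ + 79)*((50 - 5) + 9) = 391*(45 + 9)/5 = (391/5)*54 = 21114/5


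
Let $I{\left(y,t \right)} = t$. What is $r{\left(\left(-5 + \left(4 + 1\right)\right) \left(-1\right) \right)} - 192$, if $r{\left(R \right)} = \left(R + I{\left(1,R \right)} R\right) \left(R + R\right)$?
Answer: $-192$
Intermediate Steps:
$r{\left(R \right)} = 2 R \left(R + R^{2}\right)$ ($r{\left(R \right)} = \left(R + R R\right) \left(R + R\right) = \left(R + R^{2}\right) 2 R = 2 R \left(R + R^{2}\right)$)
$r{\left(\left(-5 + \left(4 + 1\right)\right) \left(-1\right) \right)} - 192 = 2 \left(\left(-5 + \left(4 + 1\right)\right) \left(-1\right)\right)^{2} \left(1 + \left(-5 + \left(4 + 1\right)\right) \left(-1\right)\right) - 192 = 2 \left(\left(-5 + 5\right) \left(-1\right)\right)^{2} \left(1 + \left(-5 + 5\right) \left(-1\right)\right) - 192 = 2 \left(0 \left(-1\right)\right)^{2} \left(1 + 0 \left(-1\right)\right) - 192 = 2 \cdot 0^{2} \left(1 + 0\right) - 192 = 2 \cdot 0 \cdot 1 - 192 = 0 - 192 = -192$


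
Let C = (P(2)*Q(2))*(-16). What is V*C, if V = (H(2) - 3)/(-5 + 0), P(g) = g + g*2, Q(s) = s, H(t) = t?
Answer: -192/5 ≈ -38.400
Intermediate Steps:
P(g) = 3*g (P(g) = g + 2*g = 3*g)
V = ⅕ (V = (2 - 3)/(-5 + 0) = -1/(-5) = -1*(-⅕) = ⅕ ≈ 0.20000)
C = -192 (C = ((3*2)*2)*(-16) = (6*2)*(-16) = 12*(-16) = -192)
V*C = (⅕)*(-192) = -192/5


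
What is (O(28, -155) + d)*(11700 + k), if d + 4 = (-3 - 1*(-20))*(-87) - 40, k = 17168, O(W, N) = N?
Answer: -48440504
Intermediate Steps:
d = -1523 (d = -4 + ((-3 - 1*(-20))*(-87) - 40) = -4 + ((-3 + 20)*(-87) - 40) = -4 + (17*(-87) - 40) = -4 + (-1479 - 40) = -4 - 1519 = -1523)
(O(28, -155) + d)*(11700 + k) = (-155 - 1523)*(11700 + 17168) = -1678*28868 = -48440504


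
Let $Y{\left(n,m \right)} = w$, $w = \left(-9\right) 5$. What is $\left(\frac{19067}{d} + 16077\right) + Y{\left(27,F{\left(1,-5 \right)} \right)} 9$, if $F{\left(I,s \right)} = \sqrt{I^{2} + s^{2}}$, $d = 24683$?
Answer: $\frac{386851043}{24683} \approx 15673.0$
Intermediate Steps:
$w = -45$
$Y{\left(n,m \right)} = -45$
$\left(\frac{19067}{d} + 16077\right) + Y{\left(27,F{\left(1,-5 \right)} \right)} 9 = \left(\frac{19067}{24683} + 16077\right) - 405 = \frac{396847658}{24683} - 405 = \frac{386851043}{24683}$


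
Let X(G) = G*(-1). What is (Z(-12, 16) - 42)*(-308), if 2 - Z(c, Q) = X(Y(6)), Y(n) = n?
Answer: 10472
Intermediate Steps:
X(G) = -G
Z(c, Q) = 8 (Z(c, Q) = 2 - (-1)*6 = 2 - 1*(-6) = 2 + 6 = 8)
(Z(-12, 16) - 42)*(-308) = (8 - 42)*(-308) = -34*(-308) = 10472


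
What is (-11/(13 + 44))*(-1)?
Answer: 11/57 ≈ 0.19298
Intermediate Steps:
(-11/(13 + 44))*(-1) = (-11/57)*(-1) = ((1/57)*(-11))*(-1) = -11/57*(-1) = 11/57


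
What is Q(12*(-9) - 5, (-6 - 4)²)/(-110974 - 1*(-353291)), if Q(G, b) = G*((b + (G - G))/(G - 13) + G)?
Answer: 810097/15265971 ≈ 0.053066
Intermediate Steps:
Q(G, b) = G*(G + b/(-13 + G)) (Q(G, b) = G*((b + 0)/(-13 + G) + G) = G*(b/(-13 + G) + G) = G*(G + b/(-13 + G)))
Q(12*(-9) - 5, (-6 - 4)²)/(-110974 - 1*(-353291)) = ((12*(-9) - 5)*((-6 - 4)² + (12*(-9) - 5)² - 13*(12*(-9) - 5))/(-13 + (12*(-9) - 5)))/(-110974 - 1*(-353291)) = ((-108 - 5)*((-10)² + (-108 - 5)² - 13*(-108 - 5))/(-13 + (-108 - 5)))/(-110974 + 353291) = -113*(100 + (-113)² - 13*(-113))/(-13 - 113)/242317 = -113*(100 + 12769 + 1469)/(-126)*(1/242317) = -113*(-1/126)*14338*(1/242317) = (810097/63)*(1/242317) = 810097/15265971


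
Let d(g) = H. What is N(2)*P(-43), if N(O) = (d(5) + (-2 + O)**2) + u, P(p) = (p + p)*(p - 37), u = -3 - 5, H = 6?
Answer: -13760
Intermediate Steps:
u = -8
P(p) = 2*p*(-37 + p) (P(p) = (2*p)*(-37 + p) = 2*p*(-37 + p))
d(g) = 6
N(O) = -2 + (-2 + O)**2 (N(O) = (6 + (-2 + O)**2) - 8 = -2 + (-2 + O)**2)
N(2)*P(-43) = (-2 + (-2 + 2)**2)*(2*(-43)*(-37 - 43)) = (-2 + 0**2)*(2*(-43)*(-80)) = (-2 + 0)*6880 = -2*6880 = -13760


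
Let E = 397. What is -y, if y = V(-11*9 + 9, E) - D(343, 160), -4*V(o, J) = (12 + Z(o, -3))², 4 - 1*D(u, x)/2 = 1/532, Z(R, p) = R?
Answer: 406713/266 ≈ 1529.0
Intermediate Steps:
D(u, x) = 2127/266 (D(u, x) = 8 - 2/532 = 8 - 2*1/532 = 8 - 1/266 = 2127/266)
V(o, J) = -(12 + o)²/4
y = -406713/266 (y = -(12 + (-11*9 + 9))²/4 - 1*2127/266 = -(12 + (-99 + 9))²/4 - 2127/266 = -(12 - 90)²/4 - 2127/266 = -¼*(-78)² - 2127/266 = -¼*6084 - 2127/266 = -1521 - 2127/266 = -406713/266 ≈ -1529.0)
-y = -1*(-406713/266) = 406713/266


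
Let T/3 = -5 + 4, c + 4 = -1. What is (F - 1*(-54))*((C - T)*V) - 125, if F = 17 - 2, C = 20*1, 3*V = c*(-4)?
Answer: 10455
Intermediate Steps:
c = -5 (c = -4 - 1 = -5)
T = -3 (T = 3*(-5 + 4) = 3*(-1) = -3)
V = 20/3 (V = (-5*(-4))/3 = (1/3)*20 = 20/3 ≈ 6.6667)
C = 20
F = 15
(F - 1*(-54))*((C - T)*V) - 125 = (15 - 1*(-54))*((20 - 1*(-3))*(20/3)) - 125 = (15 + 54)*((20 + 3)*(20/3)) - 125 = 69*(23*(20/3)) - 125 = 69*(460/3) - 125 = 10580 - 125 = 10455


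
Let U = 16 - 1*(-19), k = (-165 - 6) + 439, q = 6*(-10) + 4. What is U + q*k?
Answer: -14973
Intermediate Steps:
q = -56 (q = -60 + 4 = -56)
k = 268 (k = -171 + 439 = 268)
U = 35 (U = 16 + 19 = 35)
U + q*k = 35 - 56*268 = 35 - 15008 = -14973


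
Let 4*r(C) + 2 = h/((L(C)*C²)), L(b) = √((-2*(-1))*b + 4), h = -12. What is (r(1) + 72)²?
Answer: (143 - √6)²/4 ≈ 4938.6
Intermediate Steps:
L(b) = √(4 + 2*b) (L(b) = √(2*b + 4) = √(4 + 2*b))
r(C) = -½ - 3/(C²*√(4 + 2*C)) (r(C) = -½ + (-12*1/(C²*√(4 + 2*C)))/4 = -½ + (-12/(C²*√(4 + 2*C)))/4 = -½ - 3/(C²*√(4 + 2*C)))
(r(1) + 72)² = ((-½ - 3/2*√2/(1²*√(2 + 1))) + 72)² = ((-½ - 3/2*√2*1/√3) + 72)² = ((-½ - 3/2*√2*1*√3/3) + 72)² = ((-½ - √6/2) + 72)² = (143/2 - √6/2)²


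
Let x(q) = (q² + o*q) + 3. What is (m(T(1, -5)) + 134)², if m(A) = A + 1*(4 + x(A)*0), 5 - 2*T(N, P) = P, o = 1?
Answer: 20449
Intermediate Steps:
T(N, P) = 5/2 - P/2
x(q) = 3 + q + q² (x(q) = (q² + 1*q) + 3 = (q² + q) + 3 = (q + q²) + 3 = 3 + q + q²)
m(A) = 4 + A (m(A) = A + 1*(4 + (3 + A + A²)*0) = A + 1*(4 + 0) = A + 1*4 = A + 4 = 4 + A)
(m(T(1, -5)) + 134)² = ((4 + (5/2 - ½*(-5))) + 134)² = ((4 + (5/2 + 5/2)) + 134)² = ((4 + 5) + 134)² = (9 + 134)² = 143² = 20449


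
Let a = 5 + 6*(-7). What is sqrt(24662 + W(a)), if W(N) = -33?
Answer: sqrt(24629) ≈ 156.94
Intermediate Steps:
a = -37 (a = 5 - 42 = -37)
sqrt(24662 + W(a)) = sqrt(24662 - 33) = sqrt(24629)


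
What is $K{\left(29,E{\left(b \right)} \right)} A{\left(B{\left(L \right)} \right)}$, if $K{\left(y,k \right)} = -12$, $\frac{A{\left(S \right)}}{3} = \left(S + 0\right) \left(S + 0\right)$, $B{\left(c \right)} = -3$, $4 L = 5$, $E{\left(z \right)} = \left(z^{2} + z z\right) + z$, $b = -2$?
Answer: $-324$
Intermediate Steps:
$E{\left(z \right)} = z + 2 z^{2}$ ($E{\left(z \right)} = \left(z^{2} + z^{2}\right) + z = 2 z^{2} + z = z + 2 z^{2}$)
$L = \frac{5}{4}$ ($L = \frac{1}{4} \cdot 5 = \frac{5}{4} \approx 1.25$)
$A{\left(S \right)} = 3 S^{2}$ ($A{\left(S \right)} = 3 \left(S + 0\right) \left(S + 0\right) = 3 S S = 3 S^{2}$)
$K{\left(29,E{\left(b \right)} \right)} A{\left(B{\left(L \right)} \right)} = - 12 \cdot 3 \left(-3\right)^{2} = - 12 \cdot 3 \cdot 9 = \left(-12\right) 27 = -324$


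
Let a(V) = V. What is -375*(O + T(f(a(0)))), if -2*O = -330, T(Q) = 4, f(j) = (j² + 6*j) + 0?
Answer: -63375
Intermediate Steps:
f(j) = j² + 6*j
O = 165 (O = -½*(-330) = 165)
-375*(O + T(f(a(0)))) = -375*(165 + 4) = -375*169 = -63375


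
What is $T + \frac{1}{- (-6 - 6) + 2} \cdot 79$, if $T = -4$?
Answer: $\frac{23}{14} \approx 1.6429$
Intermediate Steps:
$T + \frac{1}{- (-6 - 6) + 2} \cdot 79 = -4 + \frac{1}{- (-6 - 6) + 2} \cdot 79 = -4 + \frac{1}{\left(-1\right) \left(-12\right) + 2} \cdot 79 = -4 + \frac{1}{12 + 2} \cdot 79 = -4 + \frac{1}{14} \cdot 79 = -4 + \frac{79}{14} = \frac{23}{14}$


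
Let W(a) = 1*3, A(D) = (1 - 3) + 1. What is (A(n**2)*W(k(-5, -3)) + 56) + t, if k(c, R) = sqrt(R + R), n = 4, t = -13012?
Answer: -12959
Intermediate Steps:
k(c, R) = sqrt(2)*sqrt(R) (k(c, R) = sqrt(2*R) = sqrt(2)*sqrt(R))
A(D) = -1 (A(D) = -2 + 1 = -1)
W(a) = 3
(A(n**2)*W(k(-5, -3)) + 56) + t = (-1*3 + 56) - 13012 = (-3 + 56) - 13012 = 53 - 13012 = -12959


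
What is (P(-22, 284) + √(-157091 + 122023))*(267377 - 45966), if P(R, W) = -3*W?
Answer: -188642172 + 442822*I*√8767 ≈ -1.8864e+8 + 4.1462e+7*I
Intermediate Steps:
(P(-22, 284) + √(-157091 + 122023))*(267377 - 45966) = (-3*284 + √(-157091 + 122023))*(267377 - 45966) = (-852 + √(-35068))*221411 = (-852 + 2*I*√8767)*221411 = -188642172 + 442822*I*√8767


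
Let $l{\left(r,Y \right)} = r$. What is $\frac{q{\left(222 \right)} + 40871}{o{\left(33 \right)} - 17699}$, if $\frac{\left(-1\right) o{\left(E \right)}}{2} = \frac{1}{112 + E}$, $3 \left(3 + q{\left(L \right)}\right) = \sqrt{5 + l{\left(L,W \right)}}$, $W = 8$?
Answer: $- \frac{5925860}{2566357} - \frac{145 \sqrt{227}}{7699071} \approx -2.3093$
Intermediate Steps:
$q{\left(L \right)} = -3 + \frac{\sqrt{5 + L}}{3}$
$o{\left(E \right)} = - \frac{2}{112 + E}$
$\frac{q{\left(222 \right)} + 40871}{o{\left(33 \right)} - 17699} = \frac{\left(-3 + \frac{\sqrt{5 + 222}}{3}\right) + 40871}{- \frac{2}{112 + 33} - 17699} = \frac{\left(-3 + \frac{\sqrt{227}}{3}\right) + 40871}{- \frac{2}{145} - 17699} = \frac{40868 + \frac{\sqrt{227}}{3}}{\left(-2\right) \frac{1}{145} - 17699} = \frac{40868 + \frac{\sqrt{227}}{3}}{- \frac{2}{145} - 17699} = \frac{40868 + \frac{\sqrt{227}}{3}}{- \frac{2566357}{145}} = \left(40868 + \frac{\sqrt{227}}{3}\right) \left(- \frac{145}{2566357}\right) = - \frac{5925860}{2566357} - \frac{145 \sqrt{227}}{7699071}$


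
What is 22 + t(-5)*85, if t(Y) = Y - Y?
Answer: 22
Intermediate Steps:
t(Y) = 0
22 + t(-5)*85 = 22 + 0*85 = 22 + 0 = 22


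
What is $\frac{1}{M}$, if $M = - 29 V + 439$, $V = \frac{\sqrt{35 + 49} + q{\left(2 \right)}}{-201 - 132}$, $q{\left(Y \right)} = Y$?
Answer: $\frac{48699585}{21387529381} - \frac{19314 \sqrt{21}}{21387529381} \approx 0.0022729$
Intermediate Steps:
$V = - \frac{2}{333} - \frac{2 \sqrt{21}}{333}$ ($V = \frac{\sqrt{35 + 49} + 2}{-201 - 132} = \frac{\sqrt{84} + 2}{-333} = \left(2 \sqrt{21} + 2\right) \left(- \frac{1}{333}\right) = \left(2 + 2 \sqrt{21}\right) \left(- \frac{1}{333}\right) = - \frac{2}{333} - \frac{2 \sqrt{21}}{333} \approx -0.033529$)
$M = \frac{146245}{333} + \frac{58 \sqrt{21}}{333}$ ($M = - 29 \left(- \frac{2}{333} - \frac{2 \sqrt{21}}{333}\right) + 439 = \left(\frac{58}{333} + \frac{58 \sqrt{21}}{333}\right) + 439 = \frac{146245}{333} + \frac{58 \sqrt{21}}{333} \approx 439.97$)
$\frac{1}{M} = \frac{1}{\frac{146245}{333} + \frac{58 \sqrt{21}}{333}}$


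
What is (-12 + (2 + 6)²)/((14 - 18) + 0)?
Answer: -13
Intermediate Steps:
(-12 + (2 + 6)²)/((14 - 18) + 0) = (-12 + 8²)/(-4 + 0) = (-12 + 64)/(-4) = -¼*52 = -13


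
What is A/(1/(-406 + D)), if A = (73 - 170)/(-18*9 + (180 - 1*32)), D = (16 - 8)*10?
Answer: -15811/7 ≈ -2258.7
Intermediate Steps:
D = 80 (D = 8*10 = 80)
A = 97/14 (A = -97/(-162 + (180 - 32)) = -97/(-162 + 148) = -97/(-14) = -97*(-1/14) = 97/14 ≈ 6.9286)
A/(1/(-406 + D)) = 97/(14*(1/(-406 + 80))) = 97/(14*(1/(-326))) = 97/(14*(-1/326)) = (97/14)*(-326) = -15811/7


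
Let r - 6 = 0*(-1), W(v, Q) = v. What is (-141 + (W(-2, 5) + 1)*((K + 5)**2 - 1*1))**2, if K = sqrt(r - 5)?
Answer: 30976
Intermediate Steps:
r = 6 (r = 6 + 0*(-1) = 6 + 0 = 6)
K = 1 (K = sqrt(6 - 5) = sqrt(1) = 1)
(-141 + (W(-2, 5) + 1)*((K + 5)**2 - 1*1))**2 = (-141 + (-2 + 1)*((1 + 5)**2 - 1*1))**2 = (-141 - (6**2 - 1))**2 = (-141 - (36 - 1))**2 = (-141 - 1*35)**2 = (-141 - 35)**2 = (-176)**2 = 30976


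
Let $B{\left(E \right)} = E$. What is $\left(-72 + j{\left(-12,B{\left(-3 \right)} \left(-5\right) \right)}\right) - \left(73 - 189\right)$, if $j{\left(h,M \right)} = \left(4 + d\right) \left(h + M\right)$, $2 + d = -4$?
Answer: $38$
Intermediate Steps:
$d = -6$ ($d = -2 - 4 = -6$)
$j{\left(h,M \right)} = - 2 M - 2 h$ ($j{\left(h,M \right)} = \left(4 - 6\right) \left(h + M\right) = - 2 \left(M + h\right) = - 2 M - 2 h$)
$\left(-72 + j{\left(-12,B{\left(-3 \right)} \left(-5\right) \right)}\right) - \left(73 - 189\right) = \left(-72 - \left(-24 + 2 \left(\left(-3\right) \left(-5\right)\right)\right)\right) - \left(73 - 189\right) = \left(-72 + \left(\left(-2\right) 15 + 24\right)\right) - -116 = \left(-72 + \left(-30 + 24\right)\right) + 116 = \left(-72 - 6\right) + 116 = -78 + 116 = 38$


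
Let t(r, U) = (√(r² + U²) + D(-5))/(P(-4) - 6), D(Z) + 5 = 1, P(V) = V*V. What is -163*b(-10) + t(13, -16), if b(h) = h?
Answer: 8148/5 + √17/2 ≈ 1631.7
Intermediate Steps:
P(V) = V²
D(Z) = -4 (D(Z) = -5 + 1 = -4)
t(r, U) = -⅖ + √(U² + r²)/10 (t(r, U) = (√(r² + U²) - 4)/((-4)² - 6) = (√(U² + r²) - 4)/(16 - 6) = (-4 + √(U² + r²))/10 = (-4 + √(U² + r²))*(⅒) = -⅖ + √(U² + r²)/10)
-163*b(-10) + t(13, -16) = -163*(-10) + (-⅖ + √((-16)² + 13²)/10) = 1630 + (-⅖ + √(256 + 169)/10) = 1630 + (-⅖ + √425/10) = 1630 + (-⅖ + (5*√17)/10) = 1630 + (-⅖ + √17/2) = 8148/5 + √17/2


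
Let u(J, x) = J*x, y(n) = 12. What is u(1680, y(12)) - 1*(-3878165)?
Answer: 3898325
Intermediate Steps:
u(1680, y(12)) - 1*(-3878165) = 1680*12 - 1*(-3878165) = 20160 + 3878165 = 3898325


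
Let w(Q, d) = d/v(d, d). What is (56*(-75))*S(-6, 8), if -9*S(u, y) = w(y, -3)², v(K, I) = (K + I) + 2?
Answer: 525/2 ≈ 262.50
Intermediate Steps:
v(K, I) = 2 + I + K (v(K, I) = (I + K) + 2 = 2 + I + K)
w(Q, d) = d/(2 + 2*d) (w(Q, d) = d/(2 + d + d) = d/(2 + 2*d))
S(u, y) = -1/16 (S(u, y) = -9/(4*(1 - 3)²)/9 = -((½)*(-3)/(-2))²/9 = -((½)*(-3)*(-½))²/9 = -(¾)²/9 = -⅑*9/16 = -1/16)
(56*(-75))*S(-6, 8) = (56*(-75))*(-1/16) = -4200*(-1/16) = 525/2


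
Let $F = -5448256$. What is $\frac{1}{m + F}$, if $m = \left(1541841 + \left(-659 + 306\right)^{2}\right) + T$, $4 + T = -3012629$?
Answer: $- \frac{1}{6794439} \approx -1.4718 \cdot 10^{-7}$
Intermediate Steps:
$T = -3012633$ ($T = -4 - 3012629 = -3012633$)
$m = -1346183$ ($m = \left(1541841 + \left(-659 + 306\right)^{2}\right) - 3012633 = \left(1541841 + \left(-353\right)^{2}\right) - 3012633 = \left(1541841 + 124609\right) - 3012633 = 1666450 - 3012633 = -1346183$)
$\frac{1}{m + F} = \frac{1}{-1346183 - 5448256} = \frac{1}{-6794439} = - \frac{1}{6794439}$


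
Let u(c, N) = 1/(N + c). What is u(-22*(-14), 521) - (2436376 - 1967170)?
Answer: -388971773/829 ≈ -4.6921e+5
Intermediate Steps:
u(-22*(-14), 521) - (2436376 - 1967170) = 1/(521 - 22*(-14)) - (2436376 - 1967170) = 1/(521 + 308) - 1*469206 = 1/829 - 469206 = -388971773/829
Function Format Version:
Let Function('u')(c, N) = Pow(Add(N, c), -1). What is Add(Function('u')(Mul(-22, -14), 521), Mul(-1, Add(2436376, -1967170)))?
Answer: Rational(-388971773, 829) ≈ -4.6921e+5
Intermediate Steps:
Add(Function('u')(Mul(-22, -14), 521), Mul(-1, Add(2436376, -1967170))) = Add(Pow(Add(521, Mul(-22, -14)), -1), Mul(-1, Add(2436376, -1967170))) = Add(Pow(Add(521, 308), -1), Mul(-1, 469206)) = Add(Pow(829, -1), -469206) = Add(Rational(1, 829), -469206) = Rational(-388971773, 829)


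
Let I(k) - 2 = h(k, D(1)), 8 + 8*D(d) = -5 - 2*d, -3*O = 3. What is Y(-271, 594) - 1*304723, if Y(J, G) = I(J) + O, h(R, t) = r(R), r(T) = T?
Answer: -304993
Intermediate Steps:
O = -1 (O = -⅓*3 = -1)
D(d) = -13/8 - d/4 (D(d) = -1 + (-5 - 2*d)/8 = -1 + (-5/8 - d/4) = -13/8 - d/4)
h(R, t) = R
I(k) = 2 + k
Y(J, G) = 1 + J (Y(J, G) = (2 + J) - 1 = 1 + J)
Y(-271, 594) - 1*304723 = (1 - 271) - 1*304723 = -270 - 304723 = -304993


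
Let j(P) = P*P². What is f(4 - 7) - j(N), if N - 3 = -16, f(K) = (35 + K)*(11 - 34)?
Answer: 1461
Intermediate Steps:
f(K) = -805 - 23*K (f(K) = (35 + K)*(-23) = -805 - 23*K)
N = -13 (N = 3 - 16 = -13)
j(P) = P³
f(4 - 7) - j(N) = (-805 - 23*(4 - 7)) - 1*(-13)³ = (-805 - 23*(-3)) - 1*(-2197) = (-805 + 69) + 2197 = -736 + 2197 = 1461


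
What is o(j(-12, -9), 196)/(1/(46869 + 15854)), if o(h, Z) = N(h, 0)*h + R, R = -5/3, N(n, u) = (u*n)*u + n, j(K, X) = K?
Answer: 26782721/3 ≈ 8.9276e+6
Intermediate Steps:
N(n, u) = n + n*u**2 (N(n, u) = (n*u)*u + n = n*u**2 + n = n + n*u**2)
R = -5/3 (R = -5*1/3 = -5/3 ≈ -1.6667)
o(h, Z) = -5/3 + h**2 (o(h, Z) = (h*(1 + 0**2))*h - 5/3 = (h*(1 + 0))*h - 5/3 = (h*1)*h - 5/3 = h*h - 5/3 = h**2 - 5/3 = -5/3 + h**2)
o(j(-12, -9), 196)/(1/(46869 + 15854)) = (-5/3 + (-12)**2)/(1/(46869 + 15854)) = (-5/3 + 144)/(1/62723) = 427/(3*(1/62723)) = (427/3)*62723 = 26782721/3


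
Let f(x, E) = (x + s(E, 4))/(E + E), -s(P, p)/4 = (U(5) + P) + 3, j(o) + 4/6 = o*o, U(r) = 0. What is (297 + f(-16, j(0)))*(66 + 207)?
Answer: 86268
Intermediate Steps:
j(o) = -2/3 + o**2 (j(o) = -2/3 + o*o = -2/3 + o**2)
s(P, p) = -12 - 4*P (s(P, p) = -4*((0 + P) + 3) = -4*(P + 3) = -4*(3 + P) = -12 - 4*P)
f(x, E) = (-12 + x - 4*E)/(2*E) (f(x, E) = (x + (-12 - 4*E))/(E + E) = (-12 + x - 4*E)/((2*E)) = (-12 + x - 4*E)*(1/(2*E)) = (-12 + x - 4*E)/(2*E))
(297 + f(-16, j(0)))*(66 + 207) = (297 + (-12 - 16 - 4*(-2/3 + 0**2))/(2*(-2/3 + 0**2)))*(66 + 207) = (297 + (-12 - 16 - 4*(-2/3 + 0))/(2*(-2/3 + 0)))*273 = (297 + (-12 - 16 - 4*(-2/3))/(2*(-2/3)))*273 = (297 + (1/2)*(-3/2)*(-12 - 16 + 8/3))*273 = (297 + (1/2)*(-3/2)*(-76/3))*273 = (297 + 19)*273 = 316*273 = 86268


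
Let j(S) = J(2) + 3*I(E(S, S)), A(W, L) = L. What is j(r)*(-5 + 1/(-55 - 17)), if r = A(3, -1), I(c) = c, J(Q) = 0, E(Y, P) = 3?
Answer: -361/8 ≈ -45.125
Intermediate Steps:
r = -1
j(S) = 9 (j(S) = 0 + 3*3 = 0 + 9 = 9)
j(r)*(-5 + 1/(-55 - 17)) = 9*(-5 + 1/(-55 - 17)) = 9*(-5 + 1/(-72)) = 9*(-5 - 1/72) = 9*(-361/72) = -361/8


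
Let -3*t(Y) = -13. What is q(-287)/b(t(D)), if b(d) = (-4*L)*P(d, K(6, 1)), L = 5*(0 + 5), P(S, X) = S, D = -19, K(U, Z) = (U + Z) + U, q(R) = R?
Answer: 861/1300 ≈ 0.66231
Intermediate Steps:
K(U, Z) = Z + 2*U
L = 25 (L = 5*5 = 25)
t(Y) = 13/3 (t(Y) = -1/3*(-13) = 13/3)
b(d) = -100*d (b(d) = (-4*25)*d = -100*d)
q(-287)/b(t(D)) = -287/((-100*13/3)) = -287/(-1300/3) = -287*(-3/1300) = 861/1300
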